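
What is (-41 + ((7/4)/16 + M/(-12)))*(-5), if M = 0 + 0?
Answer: 13085/64 ≈ 204.45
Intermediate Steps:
M = 0
(-41 + ((7/4)/16 + M/(-12)))*(-5) = (-41 + ((7/4)/16 + 0/(-12)))*(-5) = (-41 + ((7*(¼))*(1/16) + 0*(-1/12)))*(-5) = (-41 + ((7/4)*(1/16) + 0))*(-5) = (-41 + (7/64 + 0))*(-5) = (-41 + 7/64)*(-5) = -2617/64*(-5) = 13085/64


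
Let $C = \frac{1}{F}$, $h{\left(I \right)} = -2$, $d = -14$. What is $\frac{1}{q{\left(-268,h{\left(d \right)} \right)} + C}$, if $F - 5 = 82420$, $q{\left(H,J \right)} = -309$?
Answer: $- \frac{82425}{25469324} \approx -0.0032362$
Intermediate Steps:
$F = 82425$ ($F = 5 + 82420 = 82425$)
$C = \frac{1}{82425} \approx 1.2132 \cdot 10^{-5}$
$\frac{1}{q{\left(-268,h{\left(d \right)} \right)} + C} = \frac{1}{-309 + \frac{1}{82425}} = \frac{1}{- \frac{25469324}{82425}} = - \frac{82425}{25469324}$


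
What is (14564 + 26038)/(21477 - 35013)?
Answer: -6767/2256 ≈ -2.9996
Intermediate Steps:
(14564 + 26038)/(21477 - 35013) = 40602/(-13536) = 40602*(-1/13536) = -6767/2256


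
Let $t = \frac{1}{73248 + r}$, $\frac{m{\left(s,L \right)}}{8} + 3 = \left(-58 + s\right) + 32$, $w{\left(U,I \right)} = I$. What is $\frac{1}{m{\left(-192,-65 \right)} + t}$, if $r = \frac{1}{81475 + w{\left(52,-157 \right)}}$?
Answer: $- \frac{5956380865}{10530881288002} \approx -0.00056561$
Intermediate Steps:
$m{\left(s,L \right)} = -232 + 8 s$ ($m{\left(s,L \right)} = -24 + 8 \left(\left(-58 + s\right) + 32\right) = -24 + 8 \left(-26 + s\right) = -24 + \left(-208 + 8 s\right) = -232 + 8 s$)
$r = \frac{1}{81318}$ ($r = \frac{1}{81475 - 157} = \frac{1}{81318} \approx 1.2297 \cdot 10^{-5}$)
$t = \frac{81318}{5956380865}$ ($t = \frac{1}{73248 + \frac{1}{81318}} = \frac{1}{\frac{5956380865}{81318}} = \frac{81318}{5956380865} \approx 1.3652 \cdot 10^{-5}$)
$\frac{1}{m{\left(-192,-65 \right)} + t} = \frac{1}{\left(-232 + 8 \left(-192\right)\right) + \frac{81318}{5956380865}} = \frac{1}{\left(-232 - 1536\right) + \frac{81318}{5956380865}} = \frac{1}{-1768 + \frac{81318}{5956380865}} = \frac{1}{- \frac{10530881288002}{5956380865}} = - \frac{5956380865}{10530881288002}$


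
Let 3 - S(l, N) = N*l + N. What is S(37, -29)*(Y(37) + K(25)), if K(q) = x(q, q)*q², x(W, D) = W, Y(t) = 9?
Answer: 17275570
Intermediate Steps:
S(l, N) = 3 - N - N*l (S(l, N) = 3 - (N*l + N) = 3 - (N + N*l) = 3 + (-N - N*l) = 3 - N - N*l)
K(q) = q³ (K(q) = q*q² = q³)
S(37, -29)*(Y(37) + K(25)) = (3 - 1*(-29) - 1*(-29)*37)*(9 + 25³) = (3 + 29 + 1073)*(9 + 15625) = 1105*15634 = 17275570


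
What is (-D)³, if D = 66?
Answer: -287496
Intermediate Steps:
(-D)³ = (-1*66)³ = (-66)³ = -287496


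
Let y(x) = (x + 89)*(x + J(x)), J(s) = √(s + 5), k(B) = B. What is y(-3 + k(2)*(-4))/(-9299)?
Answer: 858/9299 - 78*I*√6/9299 ≈ 0.092268 - 0.020546*I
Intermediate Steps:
J(s) = √(5 + s)
y(x) = (89 + x)*(x + √(5 + x)) (y(x) = (x + 89)*(x + √(5 + x)) = (89 + x)*(x + √(5 + x)))
y(-3 + k(2)*(-4))/(-9299) = ((-3 + 2*(-4))² + 89*(-3 + 2*(-4)) + 89*√(5 + (-3 + 2*(-4))) + (-3 + 2*(-4))*√(5 + (-3 + 2*(-4))))/(-9299) = ((-3 - 8)² + 89*(-3 - 8) + 89*√(5 + (-3 - 8)) + (-3 - 8)*√(5 + (-3 - 8)))*(-1/9299) = ((-11)² + 89*(-11) + 89*√(5 - 11) - 11*√(5 - 11))*(-1/9299) = (121 - 979 + 89*√(-6) - 11*I*√6)*(-1/9299) = (121 - 979 + 89*(I*√6) - 11*I*√6)*(-1/9299) = (121 - 979 + 89*I*√6 - 11*I*√6)*(-1/9299) = (-858 + 78*I*√6)*(-1/9299) = 858/9299 - 78*I*√6/9299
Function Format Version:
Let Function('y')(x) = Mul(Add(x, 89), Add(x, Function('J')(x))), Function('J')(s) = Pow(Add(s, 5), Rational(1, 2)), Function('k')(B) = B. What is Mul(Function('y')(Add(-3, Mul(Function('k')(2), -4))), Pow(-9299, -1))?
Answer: Add(Rational(858, 9299), Mul(Rational(-78, 9299), I, Pow(6, Rational(1, 2)))) ≈ Add(0.092268, Mul(-0.020546, I))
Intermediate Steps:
Function('J')(s) = Pow(Add(5, s), Rational(1, 2))
Function('y')(x) = Mul(Add(89, x), Add(x, Pow(Add(5, x), Rational(1, 2)))) (Function('y')(x) = Mul(Add(x, 89), Add(x, Pow(Add(5, x), Rational(1, 2)))) = Mul(Add(89, x), Add(x, Pow(Add(5, x), Rational(1, 2)))))
Mul(Function('y')(Add(-3, Mul(Function('k')(2), -4))), Pow(-9299, -1)) = Mul(Add(Pow(Add(-3, Mul(2, -4)), 2), Mul(89, Add(-3, Mul(2, -4))), Mul(89, Pow(Add(5, Add(-3, Mul(2, -4))), Rational(1, 2))), Mul(Add(-3, Mul(2, -4)), Pow(Add(5, Add(-3, Mul(2, -4))), Rational(1, 2)))), Pow(-9299, -1)) = Mul(Add(Pow(Add(-3, -8), 2), Mul(89, Add(-3, -8)), Mul(89, Pow(Add(5, Add(-3, -8)), Rational(1, 2))), Mul(Add(-3, -8), Pow(Add(5, Add(-3, -8)), Rational(1, 2)))), Rational(-1, 9299)) = Mul(Add(Pow(-11, 2), Mul(89, -11), Mul(89, Pow(Add(5, -11), Rational(1, 2))), Mul(-11, Pow(Add(5, -11), Rational(1, 2)))), Rational(-1, 9299)) = Mul(Add(121, -979, Mul(89, Pow(-6, Rational(1, 2))), Mul(-11, Pow(-6, Rational(1, 2)))), Rational(-1, 9299)) = Mul(Add(121, -979, Mul(89, Mul(I, Pow(6, Rational(1, 2)))), Mul(-11, Mul(I, Pow(6, Rational(1, 2))))), Rational(-1, 9299)) = Mul(Add(121, -979, Mul(89, I, Pow(6, Rational(1, 2))), Mul(-11, I, Pow(6, Rational(1, 2)))), Rational(-1, 9299)) = Mul(Add(-858, Mul(78, I, Pow(6, Rational(1, 2)))), Rational(-1, 9299)) = Add(Rational(858, 9299), Mul(Rational(-78, 9299), I, Pow(6, Rational(1, 2))))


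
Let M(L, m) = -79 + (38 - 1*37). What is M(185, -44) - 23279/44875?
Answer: -3523529/44875 ≈ -78.519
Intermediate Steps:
M(L, m) = -78 (M(L, m) = -79 + (38 - 37) = -79 + 1 = -78)
M(185, -44) - 23279/44875 = -78 - 23279/44875 = -3523529/44875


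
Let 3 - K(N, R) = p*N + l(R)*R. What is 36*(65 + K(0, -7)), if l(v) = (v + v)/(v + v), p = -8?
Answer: 2700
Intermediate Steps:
l(v) = 1 (l(v) = (2*v)/((2*v)) = (2*v)*(1/(2*v)) = 1)
K(N, R) = 3 - R + 8*N (K(N, R) = 3 - (-8*N + 1*R) = 3 - (-8*N + R) = 3 - (R - 8*N) = 3 + (-R + 8*N) = 3 - R + 8*N)
36*(65 + K(0, -7)) = 36*(65 + (3 - 1*(-7) + 8*0)) = 36*(65 + (3 + 7 + 0)) = 36*(65 + 10) = 36*75 = 2700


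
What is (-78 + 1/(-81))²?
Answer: 39929761/6561 ≈ 6085.9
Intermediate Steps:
(-78 + 1/(-81))² = (-78 - 1/81)² = (-6319/81)² = 39929761/6561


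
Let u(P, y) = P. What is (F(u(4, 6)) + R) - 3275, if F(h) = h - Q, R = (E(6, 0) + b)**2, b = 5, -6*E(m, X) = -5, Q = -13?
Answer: -116063/36 ≈ -3224.0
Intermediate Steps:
E(m, X) = 5/6 (E(m, X) = -1/6*(-5) = 5/6)
R = 1225/36 (R = (5/6 + 5)**2 = (35/6)**2 = 1225/36 ≈ 34.028)
F(h) = 13 + h (F(h) = h - 1*(-13) = h + 13 = 13 + h)
(F(u(4, 6)) + R) - 3275 = ((13 + 4) + 1225/36) - 3275 = (17 + 1225/36) - 3275 = 1837/36 - 3275 = -116063/36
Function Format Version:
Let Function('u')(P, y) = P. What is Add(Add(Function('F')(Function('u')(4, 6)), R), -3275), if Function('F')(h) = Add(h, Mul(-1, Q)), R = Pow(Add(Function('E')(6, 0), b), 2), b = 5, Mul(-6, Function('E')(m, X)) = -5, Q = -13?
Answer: Rational(-116063, 36) ≈ -3224.0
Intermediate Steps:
Function('E')(m, X) = Rational(5, 6) (Function('E')(m, X) = Mul(Rational(-1, 6), -5) = Rational(5, 6))
R = Rational(1225, 36) (R = Pow(Add(Rational(5, 6), 5), 2) = Pow(Rational(35, 6), 2) = Rational(1225, 36) ≈ 34.028)
Function('F')(h) = Add(13, h) (Function('F')(h) = Add(h, Mul(-1, -13)) = Add(h, 13) = Add(13, h))
Add(Add(Function('F')(Function('u')(4, 6)), R), -3275) = Add(Add(Add(13, 4), Rational(1225, 36)), -3275) = Add(Add(17, Rational(1225, 36)), -3275) = Add(Rational(1837, 36), -3275) = Rational(-116063, 36)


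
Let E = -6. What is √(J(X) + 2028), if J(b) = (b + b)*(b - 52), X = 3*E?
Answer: 2*√1137 ≈ 67.439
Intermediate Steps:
X = -18 (X = 3*(-6) = -18)
J(b) = 2*b*(-52 + b) (J(b) = (2*b)*(-52 + b) = 2*b*(-52 + b))
√(J(X) + 2028) = √(2*(-18)*(-52 - 18) + 2028) = √(2*(-18)*(-70) + 2028) = √(2520 + 2028) = √4548 = 2*√1137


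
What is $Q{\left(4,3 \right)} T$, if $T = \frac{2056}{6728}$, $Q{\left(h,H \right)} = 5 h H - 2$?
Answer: $\frac{514}{29} \approx 17.724$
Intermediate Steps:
$Q{\left(h,H \right)} = -2 + 5 H h$ ($Q{\left(h,H \right)} = 5 H h - 2 = -2 + 5 H h$)
$T = \frac{257}{841}$ ($T = 2056 \cdot \frac{1}{6728} = \frac{257}{841} \approx 0.30559$)
$Q{\left(4,3 \right)} T = \left(-2 + 5 \cdot 3 \cdot 4\right) \frac{257}{841} = \left(-2 + 60\right) \frac{257}{841} = 58 \cdot \frac{257}{841} = \frac{514}{29}$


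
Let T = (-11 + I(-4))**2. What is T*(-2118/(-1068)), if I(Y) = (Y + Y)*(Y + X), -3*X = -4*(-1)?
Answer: 3185825/1602 ≈ 1988.7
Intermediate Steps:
X = -4/3 (X = -(-4)*(-1)/3 = -1/3*4 = -4/3 ≈ -1.3333)
I(Y) = 2*Y*(-4/3 + Y) (I(Y) = (Y + Y)*(Y - 4/3) = (2*Y)*(-4/3 + Y) = 2*Y*(-4/3 + Y))
T = 9025/9 (T = (-11 + (2/3)*(-4)*(-4 + 3*(-4)))**2 = (-11 + (2/3)*(-4)*(-4 - 12))**2 = (-11 + (2/3)*(-4)*(-16))**2 = (-11 + 128/3)**2 = (95/3)**2 = 9025/9 ≈ 1002.8)
T*(-2118/(-1068)) = 9025*(-2118/(-1068))/9 = 9025*(-2118*(-1/1068))/9 = (9025/9)*(353/178) = 3185825/1602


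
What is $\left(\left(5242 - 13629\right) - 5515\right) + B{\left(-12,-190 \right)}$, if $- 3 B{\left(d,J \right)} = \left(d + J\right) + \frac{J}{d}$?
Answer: $- \frac{249119}{18} \approx -13840.0$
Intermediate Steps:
$B{\left(d,J \right)} = - \frac{J}{3} - \frac{d}{3} - \frac{J}{3 d}$ ($B{\left(d,J \right)} = - \frac{\left(d + J\right) + \frac{J}{d}}{3} = - \frac{\left(J + d\right) + \frac{J}{d}}{3} = - \frac{J + d + \frac{J}{d}}{3} = - \frac{J}{3} - \frac{d}{3} - \frac{J}{3 d}$)
$\left(\left(5242 - 13629\right) - 5515\right) + B{\left(-12,-190 \right)} = \left(\left(5242 - 13629\right) - 5515\right) + \frac{\left(-1\right) \left(-190\right) - - 12 \left(-190 - 12\right)}{3 \left(-12\right)} = \left(-8387 - 5515\right) + \frac{1}{3} \left(- \frac{1}{12}\right) \left(190 - \left(-12\right) \left(-202\right)\right) = -13902 + \frac{1}{3} \left(- \frac{1}{12}\right) \left(190 - 2424\right) = -13902 + \frac{1}{3} \left(- \frac{1}{12}\right) \left(-2234\right) = -13902 + \frac{1117}{18} = - \frac{249119}{18}$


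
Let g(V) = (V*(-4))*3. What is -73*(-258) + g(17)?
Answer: 18630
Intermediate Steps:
g(V) = -12*V (g(V) = -4*V*3 = -12*V)
-73*(-258) + g(17) = -73*(-258) - 12*17 = 18834 - 204 = 18630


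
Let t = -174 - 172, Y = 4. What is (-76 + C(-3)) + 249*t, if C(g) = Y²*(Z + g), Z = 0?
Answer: -86278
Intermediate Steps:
t = -346
C(g) = 16*g (C(g) = 4²*(0 + g) = 16*g)
(-76 + C(-3)) + 249*t = (-76 + 16*(-3)) + 249*(-346) = (-76 - 48) - 86154 = -124 - 86154 = -86278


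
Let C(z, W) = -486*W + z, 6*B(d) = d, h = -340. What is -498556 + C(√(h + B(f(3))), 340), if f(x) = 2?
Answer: -663796 + I*√3057/3 ≈ -6.638e+5 + 18.43*I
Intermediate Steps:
B(d) = d/6
C(z, W) = z - 486*W
-498556 + C(√(h + B(f(3))), 340) = -498556 + (√(-340 + (⅙)*2) - 486*340) = -498556 + (√(-340 + ⅓) - 165240) = -498556 + (√(-1019/3) - 165240) = -498556 + (I*√3057/3 - 165240) = -498556 + (-165240 + I*√3057/3) = -663796 + I*√3057/3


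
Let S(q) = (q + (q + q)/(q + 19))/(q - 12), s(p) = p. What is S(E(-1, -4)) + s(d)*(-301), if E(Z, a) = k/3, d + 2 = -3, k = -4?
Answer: 797709/530 ≈ 1505.1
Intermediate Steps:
d = -5 (d = -2 - 3 = -5)
E(Z, a) = -4/3
S(q) = (q + 2*q/(19 + q))/(-12 + q) (S(q) = (q + (2*q)/(19 + q))/(-12 + q) = (q + 2*q/(19 + q))/(-12 + q))
S(E(-1, -4)) + s(d)*(-301) = -4*(21 - 4/3)/(3*(-228 + (-4/3)² + 7*(-4/3))) - 5*(-301) = -4/3*59/3/(-228 + 16/9 - 28/3) + 1505 = -4/3*59/3/(-2120/9) + 1505 = -4/3*(-9/2120)*59/3 + 1505 = 59/530 + 1505 = 797709/530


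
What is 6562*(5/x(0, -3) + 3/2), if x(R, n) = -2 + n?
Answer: 3281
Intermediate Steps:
6562*(5/x(0, -3) + 3/2) = 6562*(5/(-2 - 3) + 3/2) = 6562*(5/(-5) + 3*(½)) = 6562*(5*(-⅕) + 3/2) = 6562*(-1 + 3/2) = 6562*(½) = 3281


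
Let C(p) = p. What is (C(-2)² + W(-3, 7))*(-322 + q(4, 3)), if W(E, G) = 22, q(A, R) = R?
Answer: -8294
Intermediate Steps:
(C(-2)² + W(-3, 7))*(-322 + q(4, 3)) = ((-2)² + 22)*(-322 + 3) = (4 + 22)*(-319) = 26*(-319) = -8294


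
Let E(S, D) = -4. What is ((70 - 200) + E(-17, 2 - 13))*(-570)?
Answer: 76380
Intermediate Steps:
((70 - 200) + E(-17, 2 - 13))*(-570) = ((70 - 200) - 4)*(-570) = (-130 - 4)*(-570) = -134*(-570) = 76380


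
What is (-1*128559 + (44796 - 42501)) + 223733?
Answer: 97469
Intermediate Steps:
(-1*128559 + (44796 - 42501)) + 223733 = (-128559 + 2295) + 223733 = -126264 + 223733 = 97469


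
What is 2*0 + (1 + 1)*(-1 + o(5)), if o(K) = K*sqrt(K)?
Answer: -2 + 10*sqrt(5) ≈ 20.361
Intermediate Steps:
o(K) = K**(3/2)
2*0 + (1 + 1)*(-1 + o(5)) = 2*0 + (1 + 1)*(-1 + 5**(3/2)) = 0 + 2*(-1 + 5*sqrt(5)) = 0 + (-2 + 10*sqrt(5)) = -2 + 10*sqrt(5)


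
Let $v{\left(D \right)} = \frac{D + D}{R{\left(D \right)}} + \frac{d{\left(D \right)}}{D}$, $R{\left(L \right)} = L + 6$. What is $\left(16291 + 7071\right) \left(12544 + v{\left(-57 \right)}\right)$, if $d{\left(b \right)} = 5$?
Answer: $\frac{284016903554}{969} \approx 2.931 \cdot 10^{8}$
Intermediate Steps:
$R{\left(L \right)} = 6 + L$
$v{\left(D \right)} = \frac{5}{D} + \frac{2 D}{6 + D}$ ($v{\left(D \right)} = \frac{D + D}{6 + D} + \frac{5}{D} = \frac{2 D}{6 + D} + \frac{5}{D} = \frac{5}{D} + \frac{2 D}{6 + D}$)
$\left(16291 + 7071\right) \left(12544 + v{\left(-57 \right)}\right) = \left(16291 + 7071\right) \left(12544 + \frac{30 + 2 \left(-57\right)^{2} + 5 \left(-57\right)}{\left(-57\right) \left(6 - 57\right)}\right) = 23362 \left(12544 - \frac{30 + 2 \cdot 3249 - 285}{57 \left(-51\right)}\right) = 23362 \left(12544 - - \frac{30 + 6498 - 285}{2907}\right) = 23362 \left(12544 - \left(- \frac{1}{2907}\right) 6243\right) = 23362 \left(12544 + \frac{2081}{969}\right) = 23362 \cdot \frac{12157217}{969} = \frac{284016903554}{969}$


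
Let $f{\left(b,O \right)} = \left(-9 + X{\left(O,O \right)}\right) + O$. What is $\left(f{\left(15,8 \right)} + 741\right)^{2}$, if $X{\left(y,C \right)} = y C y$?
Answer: $1567504$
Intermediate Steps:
$X{\left(y,C \right)} = C y^{2}$ ($X{\left(y,C \right)} = C y y = C y^{2}$)
$f{\left(b,O \right)} = -9 + O + O^{3}$ ($f{\left(b,O \right)} = \left(-9 + O O^{2}\right) + O = \left(-9 + O^{3}\right) + O = -9 + O + O^{3}$)
$\left(f{\left(15,8 \right)} + 741\right)^{2} = \left(\left(-9 + 8 + 8^{3}\right) + 741\right)^{2} = \left(\left(-9 + 8 + 512\right) + 741\right)^{2} = \left(511 + 741\right)^{2} = 1252^{2} = 1567504$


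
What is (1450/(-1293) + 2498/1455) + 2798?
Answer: 1755013178/627105 ≈ 2798.6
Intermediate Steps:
(1450/(-1293) + 2498/1455) + 2798 = (1450*(-1/1293) + 2498*(1/1455)) + 2798 = (-1450/1293 + 2498/1455) + 2798 = 373388/627105 + 2798 = 1755013178/627105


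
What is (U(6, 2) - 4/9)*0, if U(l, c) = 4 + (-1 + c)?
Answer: 0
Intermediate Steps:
U(l, c) = 3 + c
(U(6, 2) - 4/9)*0 = ((3 + 2) - 4/9)*0 = (5 - 4*⅑)*0 = (5 - 4/9)*0 = (41/9)*0 = 0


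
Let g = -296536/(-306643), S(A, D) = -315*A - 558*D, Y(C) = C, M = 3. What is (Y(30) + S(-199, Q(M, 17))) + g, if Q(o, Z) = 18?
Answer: 16151489989/306643 ≈ 52672.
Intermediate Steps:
S(A, D) = -558*D - 315*A
g = 296536/306643 (g = -296536*(-1/306643) = 296536/306643 ≈ 0.96704)
(Y(30) + S(-199, Q(M, 17))) + g = (30 + (-558*18 - 315*(-199))) + 296536/306643 = (30 + (-10044 + 62685)) + 296536/306643 = (30 + 52641) + 296536/306643 = 52671 + 296536/306643 = 16151489989/306643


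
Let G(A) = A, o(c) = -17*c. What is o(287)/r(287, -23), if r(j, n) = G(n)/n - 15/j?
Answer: -82369/16 ≈ -5148.1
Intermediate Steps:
r(j, n) = 1 - 15/j (r(j, n) = n/n - 15/j = 1 - 15/j)
o(287)/r(287, -23) = (-17*287)/(((-15 + 287)/287)) = -4879/((1/287)*272) = -4879/272/287 = -4879*287/272 = -82369/16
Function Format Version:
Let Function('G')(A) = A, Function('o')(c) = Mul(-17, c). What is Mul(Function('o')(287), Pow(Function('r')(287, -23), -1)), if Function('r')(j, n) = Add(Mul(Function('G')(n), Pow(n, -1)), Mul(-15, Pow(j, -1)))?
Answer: Rational(-82369, 16) ≈ -5148.1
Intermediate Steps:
Function('r')(j, n) = Add(1, Mul(-15, Pow(j, -1))) (Function('r')(j, n) = Add(Mul(n, Pow(n, -1)), Mul(-15, Pow(j, -1))) = Add(1, Mul(-15, Pow(j, -1))))
Mul(Function('o')(287), Pow(Function('r')(287, -23), -1)) = Mul(Mul(-17, 287), Pow(Mul(Pow(287, -1), Add(-15, 287)), -1)) = Mul(-4879, Pow(Mul(Rational(1, 287), 272), -1)) = Mul(-4879, Pow(Rational(272, 287), -1)) = Mul(-4879, Rational(287, 272)) = Rational(-82369, 16)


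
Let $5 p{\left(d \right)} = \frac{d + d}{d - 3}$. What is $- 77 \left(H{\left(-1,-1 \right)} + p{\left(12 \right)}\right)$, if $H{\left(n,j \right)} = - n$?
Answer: $- \frac{1771}{15} \approx -118.07$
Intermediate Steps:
$p{\left(d \right)} = \frac{2 d}{5 \left(-3 + d\right)}$ ($p{\left(d \right)} = \frac{\left(d + d\right) \frac{1}{d - 3}}{5} = \frac{2 d \frac{1}{-3 + d}}{5} = \frac{2 d}{5 \left(-3 + d\right)}$)
$- 77 \left(H{\left(-1,-1 \right)} + p{\left(12 \right)}\right) = - 77 \left(\left(-1\right) \left(-1\right) + \frac{2}{5} \cdot 12 \frac{1}{-3 + 12}\right) = - 77 \left(1 + \frac{2}{5} \cdot 12 \cdot \frac{1}{9}\right) = - 77 \left(1 + \frac{8}{15}\right) = \left(-77\right) \frac{23}{15} = - \frac{1771}{15}$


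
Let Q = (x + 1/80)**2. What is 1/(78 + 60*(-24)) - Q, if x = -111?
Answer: -53687755721/4358400 ≈ -12318.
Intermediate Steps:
Q = 78836641/6400 (Q = (-111 + 1/80)**2 = (-8879/80)**2 = 78836641/6400 ≈ 12318.)
1/(78 + 60*(-24)) - Q = 1/(78 + 60*(-24)) - 1*78836641/6400 = 1/(78 - 1440) - 78836641/6400 = 1/(-1362) - 78836641/6400 = -1/1362 - 78836641/6400 = -53687755721/4358400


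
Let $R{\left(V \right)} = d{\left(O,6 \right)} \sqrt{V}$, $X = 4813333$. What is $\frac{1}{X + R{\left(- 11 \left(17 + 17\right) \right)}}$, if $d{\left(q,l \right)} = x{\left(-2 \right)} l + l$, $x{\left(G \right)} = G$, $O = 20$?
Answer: $\frac{4813333}{23168174582353} + \frac{6 i \sqrt{374}}{23168174582353} \approx 2.0776 \cdot 10^{-7} + 5.0084 \cdot 10^{-12} i$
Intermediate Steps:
$d{\left(q,l \right)} = - l$ ($d{\left(q,l \right)} = - 2 l + l = - l$)
$R{\left(V \right)} = - 6 \sqrt{V}$ ($R{\left(V \right)} = \left(-1\right) 6 \sqrt{V} = - 6 \sqrt{V}$)
$\frac{1}{X + R{\left(- 11 \left(17 + 17\right) \right)}} = \frac{1}{4813333 - 6 \sqrt{- 11 \left(17 + 17\right)}} = \frac{1}{4813333 - 6 \sqrt{\left(-11\right) 34}} = \frac{1}{4813333 - 6 \sqrt{-374}} = \frac{1}{4813333 - 6 i \sqrt{374}}$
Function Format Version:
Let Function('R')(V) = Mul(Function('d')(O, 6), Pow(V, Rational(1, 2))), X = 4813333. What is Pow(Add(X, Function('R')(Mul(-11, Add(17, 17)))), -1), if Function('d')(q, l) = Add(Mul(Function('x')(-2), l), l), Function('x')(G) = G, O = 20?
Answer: Add(Rational(4813333, 23168174582353), Mul(Rational(6, 23168174582353), I, Pow(374, Rational(1, 2)))) ≈ Add(2.0776e-7, Mul(5.0084e-12, I))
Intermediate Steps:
Function('d')(q, l) = Mul(-1, l) (Function('d')(q, l) = Add(Mul(-2, l), l) = Mul(-1, l))
Function('R')(V) = Mul(-6, Pow(V, Rational(1, 2))) (Function('R')(V) = Mul(Mul(-1, 6), Pow(V, Rational(1, 2))) = Mul(-6, Pow(V, Rational(1, 2))))
Pow(Add(X, Function('R')(Mul(-11, Add(17, 17)))), -1) = Pow(Add(4813333, Mul(-6, Pow(Mul(-11, Add(17, 17)), Rational(1, 2)))), -1) = Pow(Add(4813333, Mul(-6, Pow(Mul(-11, 34), Rational(1, 2)))), -1) = Pow(Add(4813333, Mul(-6, Pow(-374, Rational(1, 2)))), -1) = Pow(Add(4813333, Mul(-6, Mul(I, Pow(374, Rational(1, 2))))), -1) = Pow(Add(4813333, Mul(-6, I, Pow(374, Rational(1, 2)))), -1)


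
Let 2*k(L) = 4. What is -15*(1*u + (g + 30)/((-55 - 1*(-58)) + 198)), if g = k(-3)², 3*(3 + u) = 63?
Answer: -18260/67 ≈ -272.54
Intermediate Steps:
k(L) = 2 (k(L) = (½)*4 = 2)
u = 18 (u = -3 + (⅓)*63 = -3 + 21 = 18)
g = 4 (g = 2² = 4)
-15*(1*u + (g + 30)/((-55 - 1*(-58)) + 198)) = -15*(1*18 + (4 + 30)/((-55 - 1*(-58)) + 198)) = -15*(18 + 34/((-55 + 58) + 198)) = -15*(18 + 34/(3 + 198)) = -15*(18 + 34/201) = -15*3652/201 = -18260/67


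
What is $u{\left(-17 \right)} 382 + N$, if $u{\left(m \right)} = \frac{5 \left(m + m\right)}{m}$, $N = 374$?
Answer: $4194$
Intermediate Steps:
$u{\left(m \right)} = 10$ ($u{\left(m \right)} = \frac{5 \cdot 2 m}{m} = \frac{10 m}{m} = 10$)
$u{\left(-17 \right)} 382 + N = 10 \cdot 382 + 374 = 3820 + 374 = 4194$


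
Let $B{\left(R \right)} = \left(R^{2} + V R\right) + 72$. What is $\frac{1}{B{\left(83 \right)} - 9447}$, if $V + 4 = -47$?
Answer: $- \frac{1}{6719} \approx -0.00014883$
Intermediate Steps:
$V = -51$ ($V = -4 - 47 = -51$)
$B{\left(R \right)} = 72 + R^{2} - 51 R$ ($B{\left(R \right)} = \left(R^{2} - 51 R\right) + 72 = 72 + R^{2} - 51 R$)
$\frac{1}{B{\left(83 \right)} - 9447} = \frac{1}{\left(72 + 83^{2} - 4233\right) - 9447} = \frac{1}{\left(72 + 6889 - 4233\right) - 9447} = \frac{1}{2728 - 9447} = \frac{1}{-6719} = - \frac{1}{6719}$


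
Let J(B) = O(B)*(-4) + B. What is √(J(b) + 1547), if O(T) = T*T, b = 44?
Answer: I*√6153 ≈ 78.441*I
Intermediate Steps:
O(T) = T²
J(B) = B - 4*B² (J(B) = B²*(-4) + B = -4*B² + B = B - 4*B²)
√(J(b) + 1547) = √(44*(1 - 4*44) + 1547) = √(44*(1 - 176) + 1547) = √(44*(-175) + 1547) = √(-7700 + 1547) = √(-6153) = I*√6153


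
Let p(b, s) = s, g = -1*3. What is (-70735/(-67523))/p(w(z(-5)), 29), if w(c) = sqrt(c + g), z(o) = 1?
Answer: 70735/1958167 ≈ 0.036123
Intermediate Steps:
g = -3
w(c) = sqrt(-3 + c) (w(c) = sqrt(c - 3) = sqrt(-3 + c))
(-70735/(-67523))/p(w(z(-5)), 29) = -70735/(-67523)/29 = -70735*(-1/67523)*(1/29) = (70735/67523)*(1/29) = 70735/1958167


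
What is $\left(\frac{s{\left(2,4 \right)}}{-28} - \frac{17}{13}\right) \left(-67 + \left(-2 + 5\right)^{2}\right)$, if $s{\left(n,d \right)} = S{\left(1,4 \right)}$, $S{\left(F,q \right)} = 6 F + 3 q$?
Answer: $\frac{10295}{91} \approx 113.13$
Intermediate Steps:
$S{\left(F,q \right)} = 3 q + 6 F$
$s{\left(n,d \right)} = 18$ ($s{\left(n,d \right)} = 3 \cdot 4 + 6 \cdot 1 = 12 + 6 = 18$)
$\left(\frac{s{\left(2,4 \right)}}{-28} - \frac{17}{13}\right) \left(-67 + \left(-2 + 5\right)^{2}\right) = \left(\frac{18}{-28} - \frac{17}{13}\right) \left(-67 + \left(-2 + 5\right)^{2}\right) = \left(18 \left(- \frac{1}{28}\right) - \frac{17}{13}\right) \left(-67 + 3^{2}\right) = \left(- \frac{9}{14} - \frac{17}{13}\right) \left(-67 + 9\right) = \left(- \frac{355}{182}\right) \left(-58\right) = \frac{10295}{91}$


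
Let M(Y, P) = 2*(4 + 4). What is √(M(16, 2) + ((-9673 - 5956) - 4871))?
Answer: 6*I*√569 ≈ 143.12*I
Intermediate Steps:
M(Y, P) = 16 (M(Y, P) = 2*8 = 16)
√(M(16, 2) + ((-9673 - 5956) - 4871)) = √(16 + ((-9673 - 5956) - 4871)) = √(16 + (-15629 - 4871)) = √(16 - 20500) = √(-20484) = 6*I*√569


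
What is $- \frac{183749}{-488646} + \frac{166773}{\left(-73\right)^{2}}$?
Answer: $\frac{82472157779}{2603994534} \approx 31.671$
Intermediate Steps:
$- \frac{183749}{-488646} + \frac{166773}{\left(-73\right)^{2}} = \left(-183749\right) \left(- \frac{1}{488646}\right) + \frac{166773}{5329} = \frac{183749}{488646} + 166773 \cdot \frac{1}{5329} = \frac{183749}{488646} + \frac{166773}{5329} = \frac{82472157779}{2603994534}$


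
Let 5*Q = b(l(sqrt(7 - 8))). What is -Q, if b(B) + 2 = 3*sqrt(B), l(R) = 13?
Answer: 2/5 - 3*sqrt(13)/5 ≈ -1.7633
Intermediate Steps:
b(B) = -2 + 3*sqrt(B)
Q = -2/5 + 3*sqrt(13)/5 (Q = (-2 + 3*sqrt(13))/5 = -2/5 + 3*sqrt(13)/5 ≈ 1.7633)
-Q = -(-2/5 + 3*sqrt(13)/5) = 2/5 - 3*sqrt(13)/5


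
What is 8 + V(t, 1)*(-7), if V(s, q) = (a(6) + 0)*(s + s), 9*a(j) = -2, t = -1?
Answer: 44/9 ≈ 4.8889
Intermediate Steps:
a(j) = -2/9 (a(j) = (1/9)*(-2) = -2/9)
V(s, q) = -4*s/9 (V(s, q) = (-2/9 + 0)*(s + s) = -4*s/9)
8 + V(t, 1)*(-7) = 8 - 4/9*(-1)*(-7) = 8 + (4/9)*(-7) = 8 - 28/9 = 44/9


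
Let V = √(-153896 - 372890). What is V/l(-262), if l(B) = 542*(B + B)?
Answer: -I*√526786/284008 ≈ -0.0025556*I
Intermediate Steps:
V = I*√526786 (V = √(-526786) = I*√526786 ≈ 725.8*I)
l(B) = 1084*B (l(B) = 542*(2*B) = 1084*B)
V/l(-262) = (I*√526786)/((1084*(-262))) = (I*√526786)/(-284008) = (I*√526786)*(-1/284008) = -I*√526786/284008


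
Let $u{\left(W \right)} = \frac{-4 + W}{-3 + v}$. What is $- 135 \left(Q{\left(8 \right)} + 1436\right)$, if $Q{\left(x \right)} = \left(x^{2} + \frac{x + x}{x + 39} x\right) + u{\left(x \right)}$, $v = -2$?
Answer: $- \frac{9529704}{47} \approx -2.0276 \cdot 10^{5}$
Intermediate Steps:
$u{\left(W \right)} = \frac{4}{5} - \frac{W}{5}$ ($u{\left(W \right)} = \frac{-4 + W}{-3 - 2} = \frac{-4 + W}{-5} = \left(-4 + W\right) \left(- \frac{1}{5}\right) = \frac{4}{5} - \frac{W}{5}$)
$Q{\left(x \right)} = \frac{4}{5} + x^{2} - \frac{x}{5} + \frac{2 x^{2}}{39 + x}$ ($Q{\left(x \right)} = \left(x^{2} + \frac{x + x}{x + 39} x\right) - \left(- \frac{4}{5} + \frac{x}{5}\right) = \left(x^{2} + \frac{2 x}{39 + x} x\right) - \left(- \frac{4}{5} + \frac{x}{5}\right) = \left(x^{2} + \frac{2 x^{2}}{39 + x}\right) - \left(- \frac{4}{5} + \frac{x}{5}\right) = \frac{4}{5} + x^{2} - \frac{x}{5} + \frac{2 x^{2}}{39 + x}$)
$- 135 \left(Q{\left(8 \right)} + 1436\right) = - 135 \left(\frac{156 - 280 + 5 \cdot 8^{3} + 204 \cdot 8^{2}}{5 \left(39 + 8\right)} + 1436\right) = - 135 \left(\frac{156 - 280 + 5 \cdot 512 + 204 \cdot 64}{5 \cdot 47} + 1436\right) = - 135 \left(\frac{1}{5} \cdot \frac{1}{47} \left(156 - 280 + 2560 + 13056\right) + 1436\right) = - 135 \left(\frac{1}{5} \cdot \frac{1}{47} \cdot 15492 + 1436\right) = - 135 \left(\frac{15492}{235} + 1436\right) = \left(-135\right) \frac{352952}{235} = - \frac{9529704}{47}$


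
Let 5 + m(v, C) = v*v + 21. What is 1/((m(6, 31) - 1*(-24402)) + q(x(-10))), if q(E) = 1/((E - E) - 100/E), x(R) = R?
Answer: 10/244541 ≈ 4.0893e-5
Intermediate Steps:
m(v, C) = 16 + v² (m(v, C) = -5 + (v*v + 21) = -5 + (v² + 21) = -5 + (21 + v²) = 16 + v²)
q(E) = -E/100 (q(E) = 1/(0 - 100/E) = 1/(-100/E) = -E/100)
1/((m(6, 31) - 1*(-24402)) + q(x(-10))) = 1/(((16 + 6²) - 1*(-24402)) - 1/100*(-10)) = 1/(((16 + 36) + 24402) + ⅒) = 1/((52 + 24402) + ⅒) = 1/(24454 + ⅒) = 1/(244541/10) = 10/244541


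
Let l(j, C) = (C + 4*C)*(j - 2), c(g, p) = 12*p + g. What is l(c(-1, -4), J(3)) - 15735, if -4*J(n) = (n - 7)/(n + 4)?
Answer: -110400/7 ≈ -15771.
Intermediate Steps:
c(g, p) = g + 12*p
J(n) = -(-7 + n)/(4*(4 + n)) (J(n) = -(n - 7)/(4*(n + 4)) = -(-7 + n)/(4*(4 + n)))
l(j, C) = 5*C*(-2 + j) (l(j, C) = (5*C)*(-2 + j) = 5*C*(-2 + j))
l(c(-1, -4), J(3)) - 15735 = 5*((7 - 1*3)/(4*(4 + 3)))*(-2 + (-1 + 12*(-4))) - 15735 = 5*((1/4)*(7 - 3)/7)*(-2 + (-1 - 48)) - 15735 = 5*((1/4)*(1/7)*4)*(-2 - 49) - 15735 = 5*(1/7)*(-51) - 15735 = -255/7 - 15735 = -110400/7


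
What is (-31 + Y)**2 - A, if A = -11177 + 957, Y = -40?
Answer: 15261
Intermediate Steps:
A = -10220
(-31 + Y)**2 - A = (-31 - 40)**2 - 1*(-10220) = (-71)**2 + 10220 = 5041 + 10220 = 15261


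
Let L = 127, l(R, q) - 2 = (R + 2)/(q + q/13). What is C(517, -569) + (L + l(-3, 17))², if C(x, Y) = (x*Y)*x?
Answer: -8613899193283/56644 ≈ -1.5207e+8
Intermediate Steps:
l(R, q) = 2 + 13*(2 + R)/(14*q) (l(R, q) = 2 + (R + 2)/(q + q/13) = 2 + (2 + R)/(q + q*(1/13)) = 2 + (2 + R)/(q + q/13) = 2 + (2 + R)/((14*q/13)) = 2 + (2 + R)*(13/(14*q)) = 2 + 13*(2 + R)/(14*q))
C(x, Y) = Y*x² (C(x, Y) = (Y*x)*x = Y*x²)
C(517, -569) + (L + l(-3, 17))² = -569*517² + (127 + (1/14)*(26 + 13*(-3) + 28*17)/17)² = -569*267289 + (127 + (1/14)*(1/17)*(26 - 39 + 476))² = -152087441 + (127 + (1/14)*(1/17)*463)² = -152087441 + (127 + 463/238)² = -152087441 + (30689/238)² = -152087441 + 941814721/56644 = -8613899193283/56644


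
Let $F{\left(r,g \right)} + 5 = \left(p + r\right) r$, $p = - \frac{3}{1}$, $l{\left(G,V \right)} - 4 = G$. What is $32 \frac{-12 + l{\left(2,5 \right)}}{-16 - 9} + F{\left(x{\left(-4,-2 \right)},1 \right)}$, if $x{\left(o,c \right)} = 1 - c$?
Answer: $\frac{67}{25} \approx 2.68$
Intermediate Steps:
$l{\left(G,V \right)} = 4 + G$
$p = -3$ ($p = \left(-3\right) 1 = -3$)
$F{\left(r,g \right)} = -5 + r \left(-3 + r\right)$ ($F{\left(r,g \right)} = -5 + \left(-3 + r\right) r = -5 + r \left(-3 + r\right)$)
$32 \frac{-12 + l{\left(2,5 \right)}}{-16 - 9} + F{\left(x{\left(-4,-2 \right)},1 \right)} = 32 \frac{-12 + \left(4 + 2\right)}{-16 - 9} - \left(5 - \left(1 - -2\right)^{2} + 3 \left(1 - -2\right)\right) = 32 \frac{-12 + 6}{-25} - \left(5 - \left(1 + 2\right)^{2} + 3 \left(1 + 2\right)\right) = 32 \left(\left(-6\right) \left(- \frac{1}{25}\right)\right) - \left(14 - 9\right) = 32 \cdot \frac{6}{25} - 5 = \frac{192}{25} - 5 = \frac{67}{25}$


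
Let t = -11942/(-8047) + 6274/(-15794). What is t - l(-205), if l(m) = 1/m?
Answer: 14221366834/13027167595 ≈ 1.0917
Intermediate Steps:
t = 69062535/63547159 (t = -11942*(-1/8047) + 6274*(-1/15794) = 11942/8047 - 3137/7897 = 69062535/63547159 ≈ 1.0868)
t - l(-205) = 69062535/63547159 - 1/(-205) = 69062535/63547159 - 1*(-1/205) = 69062535/63547159 + 1/205 = 14221366834/13027167595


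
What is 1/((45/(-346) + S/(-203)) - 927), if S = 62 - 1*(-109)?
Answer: -70238/65178927 ≈ -0.0010776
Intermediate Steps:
S = 171 (S = 62 + 109 = 171)
1/((45/(-346) + S/(-203)) - 927) = 1/((45/(-346) + 171/(-203)) - 927) = 1/((45*(-1/346) + 171*(-1/203)) - 927) = 1/((-45/346 - 171/203) - 927) = 1/(-68301/70238 - 927) = 1/(-65178927/70238) = -70238/65178927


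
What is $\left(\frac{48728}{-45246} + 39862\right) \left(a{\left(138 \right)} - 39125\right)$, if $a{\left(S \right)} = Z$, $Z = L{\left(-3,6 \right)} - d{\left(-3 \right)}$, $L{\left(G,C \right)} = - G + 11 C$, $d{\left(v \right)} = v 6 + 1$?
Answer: $- \frac{11734780663606}{7541} \approx -1.5561 \cdot 10^{9}$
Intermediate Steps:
$d{\left(v \right)} = 1 + 6 v$ ($d{\left(v \right)} = 6 v + 1 = 1 + 6 v$)
$Z = 86$ ($Z = \left(\left(-1\right) \left(-3\right) + 11 \cdot 6\right) - \left(1 + 6 \left(-3\right)\right) = \left(3 + 66\right) - \left(1 - 18\right) = 69 - -17 = 69 + 17 = 86$)
$a{\left(S \right)} = 86$
$\left(\frac{48728}{-45246} + 39862\right) \left(a{\left(138 \right)} - 39125\right) = \left(\frac{48728}{-45246} + 39862\right) \left(86 - 39125\right) = \left(48728 \left(- \frac{1}{45246}\right) + 39862\right) \left(-39039\right) = \left(- \frac{24364}{22623} + 39862\right) \left(-39039\right) = \frac{901773662}{22623} \left(-39039\right) = - \frac{11734780663606}{7541}$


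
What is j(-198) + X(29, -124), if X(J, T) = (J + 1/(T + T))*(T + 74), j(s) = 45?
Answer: -174195/124 ≈ -1404.8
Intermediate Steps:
X(J, T) = (74 + T)*(J + 1/(2*T)) (X(J, T) = (J + 1/(2*T))*(74 + T) = (74 + T)*(J + 1/(2*T)))
j(-198) + X(29, -124) = 45 + (½ + 37/(-124) + 74*29 + 29*(-124)) = 45 + (½ + 37*(-1/124) + 2146 - 3596) = 45 + (½ - 37/124 + 2146 - 3596) = 45 - 179775/124 = -174195/124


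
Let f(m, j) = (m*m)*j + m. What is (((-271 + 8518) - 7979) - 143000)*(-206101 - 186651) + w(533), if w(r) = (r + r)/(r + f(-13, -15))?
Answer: 8689033161838/155 ≈ 5.6058e+10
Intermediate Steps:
f(m, j) = m + j*m² (f(m, j) = m²*j + m = j*m² + m = m + j*m²)
w(r) = 2*r/(-2548 + r) (w(r) = (r + r)/(r - 13*(1 - 15*(-13))) = (2*r)/(r - 13*(1 + 195)) = (2*r)/(r - 13*196) = (2*r)/(r - 2548) = (2*r)/(-2548 + r) = 2*r/(-2548 + r))
(((-271 + 8518) - 7979) - 143000)*(-206101 - 186651) + w(533) = (((-271 + 8518) - 7979) - 143000)*(-206101 - 186651) + 2*533/(-2548 + 533) = ((8247 - 7979) - 143000)*(-392752) + 2*533/(-2015) = (268 - 143000)*(-392752) + 2*533*(-1/2015) = -142732*(-392752) - 82/155 = 56058278464 - 82/155 = 8689033161838/155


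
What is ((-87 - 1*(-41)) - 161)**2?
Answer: 42849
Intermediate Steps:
((-87 - 1*(-41)) - 161)**2 = ((-87 + 41) - 161)**2 = (-46 - 161)**2 = (-207)**2 = 42849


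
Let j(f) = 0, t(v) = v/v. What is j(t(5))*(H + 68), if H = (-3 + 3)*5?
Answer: 0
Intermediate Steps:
t(v) = 1
H = 0 (H = 0*5 = 0)
j(t(5))*(H + 68) = 0*(0 + 68) = 0*68 = 0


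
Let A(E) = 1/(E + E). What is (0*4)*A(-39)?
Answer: 0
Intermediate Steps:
A(E) = 1/(2*E)
(0*4)*A(-39) = (0*4)*((½)/(-39)) = 0*((½)*(-1/39)) = 0*(-1/78) = 0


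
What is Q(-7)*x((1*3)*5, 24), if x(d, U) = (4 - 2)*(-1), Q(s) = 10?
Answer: -20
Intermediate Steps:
x(d, U) = -2 (x(d, U) = 2*(-1) = -2)
Q(-7)*x((1*3)*5, 24) = 10*(-2) = -20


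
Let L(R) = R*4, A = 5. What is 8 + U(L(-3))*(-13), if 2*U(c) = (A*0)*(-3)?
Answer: 8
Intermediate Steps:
L(R) = 4*R
U(c) = 0 (U(c) = ((5*0)*(-3))/2 = (0*(-3))/2 = (1/2)*0 = 0)
8 + U(L(-3))*(-13) = 8 + 0*(-13) = 8 + 0 = 8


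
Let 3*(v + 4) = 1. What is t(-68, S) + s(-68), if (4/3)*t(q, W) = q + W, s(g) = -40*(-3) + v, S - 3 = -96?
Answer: -53/12 ≈ -4.4167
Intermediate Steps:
v = -11/3 (v = -4 + (⅓)*1 = -4 + ⅓ = -11/3 ≈ -3.6667)
S = -93 (S = 3 - 96 = -93)
s(g) = 349/3 (s(g) = -40*(-3) - 11/3 = 120 - 11/3 = 349/3)
t(q, W) = 3*W/4 + 3*q/4 (t(q, W) = 3*(q + W)/4 = 3*(W + q)/4 = 3*W/4 + 3*q/4)
t(-68, S) + s(-68) = ((¾)*(-93) + (¾)*(-68)) + 349/3 = (-279/4 - 51) + 349/3 = -483/4 + 349/3 = -53/12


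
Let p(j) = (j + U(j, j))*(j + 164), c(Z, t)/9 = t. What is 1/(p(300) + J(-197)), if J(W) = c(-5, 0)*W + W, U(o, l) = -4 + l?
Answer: 1/276347 ≈ 3.6186e-6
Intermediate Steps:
c(Z, t) = 9*t
p(j) = (-4 + 2*j)*(164 + j) (p(j) = (j + (-4 + j))*(j + 164) = (-4 + 2*j)*(164 + j))
J(W) = W (J(W) = (9*0)*W + W = 0*W + W = 0 + W = W)
1/(p(300) + J(-197)) = 1/((-656 + 2*300**2 + 324*300) - 197) = 1/((-656 + 2*90000 + 97200) - 197) = 1/((-656 + 180000 + 97200) - 197) = 1/(276544 - 197) = 1/276347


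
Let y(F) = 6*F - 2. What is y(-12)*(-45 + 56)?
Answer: -814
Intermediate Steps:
y(F) = -2 + 6*F
y(-12)*(-45 + 56) = (-2 + 6*(-12))*(-45 + 56) = (-2 - 72)*11 = -74*11 = -814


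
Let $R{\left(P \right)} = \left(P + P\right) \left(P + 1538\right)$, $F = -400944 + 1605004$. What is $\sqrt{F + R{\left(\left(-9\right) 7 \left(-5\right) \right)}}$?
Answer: $5 \sqrt{94858} \approx 1540.0$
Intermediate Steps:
$F = 1204060$
$R{\left(P \right)} = 2 P \left(1538 + P\right)$
$\sqrt{F + R{\left(\left(-9\right) 7 \left(-5\right) \right)}} = \sqrt{1204060 + 2 \left(-9\right) 7 \left(-5\right) \left(1538 + \left(-9\right) 7 \left(-5\right)\right)} = \sqrt{1204060 + 2 \left(\left(-63\right) \left(-5\right)\right) \left(1538 - -315\right)} = \sqrt{1204060 + 2 \cdot 315 \left(1538 + 315\right)} = \sqrt{1204060 + 2 \cdot 315 \cdot 1853} = \sqrt{1204060 + 1167390} = \sqrt{2371450} = 5 \sqrt{94858}$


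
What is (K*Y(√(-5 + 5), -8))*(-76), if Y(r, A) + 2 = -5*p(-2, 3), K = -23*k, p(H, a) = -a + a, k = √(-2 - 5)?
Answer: -3496*I*√7 ≈ -9249.5*I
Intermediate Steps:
k = I*√7 (k = √(-7) = I*√7 ≈ 2.6458*I)
p(H, a) = 0
K = -23*I*√7 ≈ -60.852*I
Y(r, A) = -2 (Y(r, A) = -2 - 5*0 = -2 + 0 = -2)
(K*Y(√(-5 + 5), -8))*(-76) = (-23*I*√7*(-2))*(-76) = (46*I*√7)*(-76) = -3496*I*√7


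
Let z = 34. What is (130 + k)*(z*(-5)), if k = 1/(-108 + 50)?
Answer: -640815/29 ≈ -22097.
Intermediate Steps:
k = -1/58 (k = 1/(-58) = -1/58 ≈ -0.017241)
(130 + k)*(z*(-5)) = (130 - 1/58)*(34*(-5)) = (7539/58)*(-170) = -640815/29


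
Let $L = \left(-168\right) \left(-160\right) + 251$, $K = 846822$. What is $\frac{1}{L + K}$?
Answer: $\frac{1}{873953} \approx 1.1442 \cdot 10^{-6}$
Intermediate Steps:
$L = 27131$ ($L = 26880 + 251 = 27131$)
$\frac{1}{L + K} = \frac{1}{27131 + 846822} = \frac{1}{873953}$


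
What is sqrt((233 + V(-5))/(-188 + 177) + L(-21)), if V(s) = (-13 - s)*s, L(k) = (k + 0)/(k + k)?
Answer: I*sqrt(11770)/22 ≈ 4.9314*I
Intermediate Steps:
L(k) = 1/2 (L(k) = k/((2*k)) = k*(1/(2*k)) = 1/2)
V(s) = s*(-13 - s)
sqrt((233 + V(-5))/(-188 + 177) + L(-21)) = sqrt((233 - 1*(-5)*(13 - 5))/(-188 + 177) + 1/2) = sqrt((233 - 1*(-5)*8)/(-11) + 1/2) = sqrt((233 + 40)*(-1/11) + 1/2) = sqrt(273*(-1/11) + 1/2) = sqrt(-273/11 + 1/2) = sqrt(-535/22) = I*sqrt(11770)/22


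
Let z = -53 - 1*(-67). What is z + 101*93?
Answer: 9407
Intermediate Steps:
z = 14 (z = -53 + 67 = 14)
z + 101*93 = 14 + 101*93 = 14 + 9393 = 9407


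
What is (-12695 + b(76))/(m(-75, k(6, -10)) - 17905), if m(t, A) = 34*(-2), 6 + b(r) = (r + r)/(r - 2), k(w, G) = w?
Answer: 469861/665001 ≈ 0.70656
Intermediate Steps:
b(r) = -6 + 2*r/(-2 + r) (b(r) = -6 + (r + r)/(r - 2) = -6 + (2*r)/(-2 + r) = -6 + 2*r/(-2 + r))
m(t, A) = -68
(-12695 + b(76))/(m(-75, k(6, -10)) - 17905) = (-12695 + 4*(3 - 1*76)/(-2 + 76))/(-68 - 17905) = (-12695 + 4*(3 - 76)/74)/(-17973) = (-12695 + 4*(1/74)*(-73))*(-1/17973) = (-12695 - 146/37)*(-1/17973) = -469861/37*(-1/17973) = 469861/665001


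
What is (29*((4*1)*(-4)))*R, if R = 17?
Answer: -7888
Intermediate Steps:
(29*((4*1)*(-4)))*R = (29*((4*1)*(-4)))*17 = (29*(4*(-4)))*17 = (29*(-16))*17 = -464*17 = -7888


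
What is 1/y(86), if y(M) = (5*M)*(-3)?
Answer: -1/1290 ≈ -0.00077519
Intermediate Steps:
y(M) = -15*M
1/y(86) = 1/(-15*86) = 1/(-1290) = -1/1290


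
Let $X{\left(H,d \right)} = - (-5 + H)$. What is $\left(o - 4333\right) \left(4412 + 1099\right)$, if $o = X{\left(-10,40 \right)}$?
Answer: $-23796498$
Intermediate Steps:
$X{\left(H,d \right)} = 5 - H$
$o = 15$ ($o = 5 - -10 = 5 + 10 = 15$)
$\left(o - 4333\right) \left(4412 + 1099\right) = \left(15 - 4333\right) \left(4412 + 1099\right) = \left(15 - 4333\right) 5511 = \left(-4318\right) 5511 = -23796498$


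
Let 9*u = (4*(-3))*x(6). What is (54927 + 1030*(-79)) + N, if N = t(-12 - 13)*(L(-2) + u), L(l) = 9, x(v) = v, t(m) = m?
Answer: -26468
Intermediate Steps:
u = -8 (u = ((4*(-3))*6)/9 = (-12*6)/9 = (1/9)*(-72) = -8)
N = -25 (N = (-12 - 13)*(9 - 8) = -25*1 = -25)
(54927 + 1030*(-79)) + N = (54927 + 1030*(-79)) - 25 = (54927 - 81370) - 25 = -26443 - 25 = -26468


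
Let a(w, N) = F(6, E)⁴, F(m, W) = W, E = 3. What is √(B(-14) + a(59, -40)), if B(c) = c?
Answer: √67 ≈ 8.1853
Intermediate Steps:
a(w, N) = 81 (a(w, N) = 3⁴ = 81)
√(B(-14) + a(59, -40)) = √(-14 + 81) = √67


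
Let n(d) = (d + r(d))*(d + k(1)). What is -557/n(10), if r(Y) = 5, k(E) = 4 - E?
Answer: -557/195 ≈ -2.8564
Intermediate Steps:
n(d) = (3 + d)*(5 + d) (n(d) = (d + 5)*(d + (4 - 1*1)) = (5 + d)*(d + (4 - 1)) = (5 + d)*(d + 3) = (5 + d)*(3 + d) = (3 + d)*(5 + d))
-557/n(10) = -557/(15 + 10**2 + 8*10) = -557/(15 + 100 + 80) = -557/195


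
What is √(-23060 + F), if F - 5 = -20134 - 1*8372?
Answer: 3*I*√5729 ≈ 227.07*I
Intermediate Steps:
F = -28501 (F = 5 + (-20134 - 1*8372) = 5 + (-20134 - 8372) = 5 - 28506 = -28501)
√(-23060 + F) = √(-23060 - 28501) = √(-51561) = 3*I*√5729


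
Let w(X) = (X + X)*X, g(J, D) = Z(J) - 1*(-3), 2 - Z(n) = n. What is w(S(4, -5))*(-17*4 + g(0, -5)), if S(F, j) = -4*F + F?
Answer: -18144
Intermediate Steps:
Z(n) = 2 - n
S(F, j) = -3*F
g(J, D) = 5 - J (g(J, D) = (2 - J) - 1*(-3) = (2 - J) + 3 = 5 - J)
w(X) = 2*X² (w(X) = (2*X)*X = 2*X²)
w(S(4, -5))*(-17*4 + g(0, -5)) = (2*(-3*4)²)*(-17*4 + (5 - 1*0)) = (2*(-12)²)*(-68 + (5 + 0)) = (2*144)*(-68 + 5) = 288*(-63) = -18144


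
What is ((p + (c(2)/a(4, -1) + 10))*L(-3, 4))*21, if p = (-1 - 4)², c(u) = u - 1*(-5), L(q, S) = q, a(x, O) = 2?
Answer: -4851/2 ≈ -2425.5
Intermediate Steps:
c(u) = 5 + u (c(u) = u + 5 = 5 + u)
p = 25 (p = (-5)² = 25)
((p + (c(2)/a(4, -1) + 10))*L(-3, 4))*21 = ((25 + ((5 + 2)/2 + 10))*(-3))*21 = ((25 + (7*(½) + 10))*(-3))*21 = ((25 + (7/2 + 10))*(-3))*21 = ((25 + 27/2)*(-3))*21 = ((77/2)*(-3))*21 = -231/2*21 = -4851/2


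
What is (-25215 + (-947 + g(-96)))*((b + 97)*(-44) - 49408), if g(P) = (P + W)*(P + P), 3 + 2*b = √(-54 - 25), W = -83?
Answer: -439923660 - 180532*I*√79 ≈ -4.3992e+8 - 1.6046e+6*I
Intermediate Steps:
b = -3/2 + I*√79/2 (b = -3/2 + √(-54 - 25)/2 = -3/2 + √(-79)/2 = -3/2 + (I*√79)/2 = -3/2 + I*√79/2 ≈ -1.5 + 4.4441*I)
g(P) = 2*P*(-83 + P) (g(P) = (P - 83)*(P + P) = (-83 + P)*(2*P) = 2*P*(-83 + P))
(-25215 + (-947 + g(-96)))*((b + 97)*(-44) - 49408) = (-25215 + (-947 + 2*(-96)*(-83 - 96)))*(((-3/2 + I*√79/2) + 97)*(-44) - 49408) = (-25215 + (-947 + 2*(-96)*(-179)))*((191/2 + I*√79/2)*(-44) - 49408) = (-25215 + (-947 + 34368))*((-4202 - 22*I*√79) - 49408) = (-25215 + 33421)*(-53610 - 22*I*√79) = 8206*(-53610 - 22*I*√79) = -439923660 - 180532*I*√79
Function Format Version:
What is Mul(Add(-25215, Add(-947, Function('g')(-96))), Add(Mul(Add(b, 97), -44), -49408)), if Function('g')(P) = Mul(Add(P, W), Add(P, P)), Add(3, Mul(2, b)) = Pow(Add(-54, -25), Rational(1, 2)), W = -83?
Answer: Add(-439923660, Mul(-180532, I, Pow(79, Rational(1, 2)))) ≈ Add(-4.3992e+8, Mul(-1.6046e+6, I))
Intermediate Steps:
b = Add(Rational(-3, 2), Mul(Rational(1, 2), I, Pow(79, Rational(1, 2)))) (b = Add(Rational(-3, 2), Mul(Rational(1, 2), Pow(Add(-54, -25), Rational(1, 2)))) = Add(Rational(-3, 2), Mul(Rational(1, 2), Pow(-79, Rational(1, 2)))) = Add(Rational(-3, 2), Mul(Rational(1, 2), Mul(I, Pow(79, Rational(1, 2))))) = Add(Rational(-3, 2), Mul(Rational(1, 2), I, Pow(79, Rational(1, 2)))) ≈ Add(-1.5000, Mul(4.4441, I)))
Function('g')(P) = Mul(2, P, Add(-83, P)) (Function('g')(P) = Mul(Add(P, -83), Add(P, P)) = Mul(Add(-83, P), Mul(2, P)) = Mul(2, P, Add(-83, P)))
Mul(Add(-25215, Add(-947, Function('g')(-96))), Add(Mul(Add(b, 97), -44), -49408)) = Mul(Add(-25215, Add(-947, Mul(2, -96, Add(-83, -96)))), Add(Mul(Add(Add(Rational(-3, 2), Mul(Rational(1, 2), I, Pow(79, Rational(1, 2)))), 97), -44), -49408)) = Mul(Add(-25215, Add(-947, Mul(2, -96, -179))), Add(Mul(Add(Rational(191, 2), Mul(Rational(1, 2), I, Pow(79, Rational(1, 2)))), -44), -49408)) = Mul(Add(-25215, Add(-947, 34368)), Add(Add(-4202, Mul(-22, I, Pow(79, Rational(1, 2)))), -49408)) = Mul(Add(-25215, 33421), Add(-53610, Mul(-22, I, Pow(79, Rational(1, 2))))) = Mul(8206, Add(-53610, Mul(-22, I, Pow(79, Rational(1, 2))))) = Add(-439923660, Mul(-180532, I, Pow(79, Rational(1, 2))))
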